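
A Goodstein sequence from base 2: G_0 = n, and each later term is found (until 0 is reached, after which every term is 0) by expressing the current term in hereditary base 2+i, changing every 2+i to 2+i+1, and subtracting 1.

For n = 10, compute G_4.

[0] 10 ≡ 2^(2 + 1) + 2 (base 2). Lift 3: 84. −1: 83.
[1] 83 ≡ 3^(3 + 1) + 2 (base 3). Lift 4: 1026. −1: 1025.
[2] 1025 ≡ 4^(4 + 1) + 1 (base 4). Lift 5: 15626. −1: 15625.
[3] 15625 ≡ 5^(5 + 1) (base 5). Lift 6: 279936. −1: 279935.
[4] 279935 ≡ 5·6^6 + 5·6^5 + 5·6^4 + 5·6^3 + 5·6^2 + 5·6 + 5 (base 6). Lift 7: 4215755. −1: 4215754.

279935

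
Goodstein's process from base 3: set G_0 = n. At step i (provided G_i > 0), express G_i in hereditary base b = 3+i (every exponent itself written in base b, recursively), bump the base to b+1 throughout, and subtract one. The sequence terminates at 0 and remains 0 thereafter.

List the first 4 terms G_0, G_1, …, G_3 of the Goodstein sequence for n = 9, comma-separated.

(0) 9|_3 = 3^2 ↦ 4^2|_4 = 16 ⇒ 15
(1) 15|_4 = 3·4 + 3 ↦ 3·5 + 3|_5 = 18 ⇒ 17
(2) 17|_5 = 3·5 + 2 ↦ 3·6 + 2|_6 = 20 ⇒ 19

9, 15, 17, 19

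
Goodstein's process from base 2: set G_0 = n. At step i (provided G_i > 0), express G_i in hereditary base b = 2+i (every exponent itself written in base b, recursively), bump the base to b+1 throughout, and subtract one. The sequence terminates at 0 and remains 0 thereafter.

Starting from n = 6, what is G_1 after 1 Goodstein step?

i=0: 6 = 2^2 + 2 (b=2); 2→3: 3^3 + 3 = 30; 30−1 = 29
i=1: 29 = 3^3 + 2 (b=3); 3→4: 4^4 + 2 = 258; 258−1 = 257

29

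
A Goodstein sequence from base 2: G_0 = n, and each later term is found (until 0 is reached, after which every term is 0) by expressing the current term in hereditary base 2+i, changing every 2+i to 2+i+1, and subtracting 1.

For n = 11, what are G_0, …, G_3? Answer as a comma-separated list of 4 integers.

11, 84, 1027, 15627

(0) 11|_2 = 2^(2 + 1) + 2 + 1 ↦ 3^(3 + 1) + 3 + 1|_3 = 85 ⇒ 84
(1) 84|_3 = 3^(3 + 1) + 3 ↦ 4^(4 + 1) + 4|_4 = 1028 ⇒ 1027
(2) 1027|_4 = 4^(4 + 1) + 3 ↦ 5^(5 + 1) + 3|_5 = 15628 ⇒ 15627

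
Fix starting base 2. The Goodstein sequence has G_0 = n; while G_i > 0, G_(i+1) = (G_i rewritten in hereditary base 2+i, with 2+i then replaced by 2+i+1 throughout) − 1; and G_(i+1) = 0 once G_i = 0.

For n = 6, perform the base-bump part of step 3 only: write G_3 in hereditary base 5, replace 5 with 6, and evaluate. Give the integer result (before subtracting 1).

i=0: 6 = 2^2 + 2 (b=2); 2→3: 3^3 + 3 = 30; 30−1 = 29
i=1: 29 = 3^3 + 2 (b=3); 3→4: 4^4 + 2 = 258; 258−1 = 257
i=2: 257 = 4^4 + 1 (b=4); 4→5: 5^5 + 1 = 3126; 3126−1 = 3125
i=3: 3125 = 5^5 (b=5); 5→6: 6^6 = 46656; 46656−1 = 46655

46656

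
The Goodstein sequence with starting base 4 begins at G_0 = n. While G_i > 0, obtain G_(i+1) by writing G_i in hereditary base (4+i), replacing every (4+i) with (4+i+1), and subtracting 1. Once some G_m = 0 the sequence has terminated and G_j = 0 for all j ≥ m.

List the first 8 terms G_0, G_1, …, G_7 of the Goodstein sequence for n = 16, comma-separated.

step 0: 16 = 4^2; sub 5 for 4: 5^2; = 25; G_1 = 25−1 = 24
step 1: 24 = 4·5 + 4; sub 6 for 5: 4·6 + 4; = 28; G_2 = 28−1 = 27
step 2: 27 = 4·6 + 3; sub 7 for 6: 4·7 + 3; = 31; G_3 = 31−1 = 30
step 3: 30 = 4·7 + 2; sub 8 for 7: 4·8 + 2; = 34; G_4 = 34−1 = 33
step 4: 33 = 4·8 + 1; sub 9 for 8: 4·9 + 1; = 37; G_5 = 37−1 = 36
step 5: 36 = 4·9; sub 10 for 9: 4·10; = 40; G_6 = 40−1 = 39
step 6: 39 = 3·10 + 9; sub 11 for 10: 3·11 + 9; = 42; G_7 = 42−1 = 41

16, 24, 27, 30, 33, 36, 39, 41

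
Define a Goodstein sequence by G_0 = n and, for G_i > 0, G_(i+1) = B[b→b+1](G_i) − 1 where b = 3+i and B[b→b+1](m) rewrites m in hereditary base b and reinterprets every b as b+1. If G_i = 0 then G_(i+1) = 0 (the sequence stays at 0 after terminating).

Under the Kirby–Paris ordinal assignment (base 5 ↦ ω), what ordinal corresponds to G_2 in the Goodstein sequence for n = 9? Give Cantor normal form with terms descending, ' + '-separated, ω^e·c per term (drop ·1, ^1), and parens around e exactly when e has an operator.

[0] 9 ≡ 3^2 (base 3). Lift 4: 16. −1: 15.
[1] 15 ≡ 3·4 + 3 (base 4). Lift 5: 18. −1: 17.
[2] 17 ≡ 3·5 + 2 (base 5). Lift 6: 20. −1: 19.

ω·3 + 2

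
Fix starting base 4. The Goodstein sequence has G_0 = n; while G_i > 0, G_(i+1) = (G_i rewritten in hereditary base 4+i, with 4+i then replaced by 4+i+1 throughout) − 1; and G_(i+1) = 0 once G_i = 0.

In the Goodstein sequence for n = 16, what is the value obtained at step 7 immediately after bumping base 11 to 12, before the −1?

G_0=16  [base 4] 4^2  →[4↦5]→  5^2 = 25  −1 ⇒ G_1=24
G_1=24  [base 5] 4·5 + 4  →[5↦6]→  4·6 + 4 = 28  −1 ⇒ G_2=27
G_2=27  [base 6] 4·6 + 3  →[6↦7]→  4·7 + 3 = 31  −1 ⇒ G_3=30
G_3=30  [base 7] 4·7 + 2  →[7↦8]→  4·8 + 2 = 34  −1 ⇒ G_4=33
G_4=33  [base 8] 4·8 + 1  →[8↦9]→  4·9 + 1 = 37  −1 ⇒ G_5=36
G_5=36  [base 9] 4·9  →[9↦10]→  4·10 = 40  −1 ⇒ G_6=39
G_6=39  [base 10] 3·10 + 9  →[10↦11]→  3·11 + 9 = 42  −1 ⇒ G_7=41
G_7=41  [base 11] 3·11 + 8  →[11↦12]→  3·12 + 8 = 44  −1 ⇒ G_8=43

44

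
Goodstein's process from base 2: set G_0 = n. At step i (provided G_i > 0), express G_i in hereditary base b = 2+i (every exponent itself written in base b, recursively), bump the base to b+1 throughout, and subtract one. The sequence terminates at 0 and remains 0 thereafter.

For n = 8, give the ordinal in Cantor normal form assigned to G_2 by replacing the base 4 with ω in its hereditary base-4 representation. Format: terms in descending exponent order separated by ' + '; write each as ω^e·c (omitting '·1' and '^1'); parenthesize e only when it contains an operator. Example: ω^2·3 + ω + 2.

ω^ω·2 + ω^2·2 + ω·2 + 1

step 0: 8 = 2^(2 + 1); sub 3 for 2: 3^(3 + 1); = 81; G_1 = 81−1 = 80
step 1: 80 = 2·3^3 + 2·3^2 + 2·3 + 2; sub 4 for 3: 2·4^4 + 2·4^2 + 2·4 + 2; = 554; G_2 = 554−1 = 553
step 2: 553 = 2·4^4 + 2·4^2 + 2·4 + 1; sub 5 for 4: 2·5^5 + 2·5^2 + 2·5 + 1; = 6311; G_3 = 6311−1 = 6310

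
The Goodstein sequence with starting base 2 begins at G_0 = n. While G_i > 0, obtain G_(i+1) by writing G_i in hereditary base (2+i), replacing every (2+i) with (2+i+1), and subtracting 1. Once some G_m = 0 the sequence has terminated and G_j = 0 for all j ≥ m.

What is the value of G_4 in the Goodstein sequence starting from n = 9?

140743

9 —HB2→ 2^(2 + 1) + 1 —bump→ 3^(3 + 1) + 1 = 82 —(−1)→ 81
81 —HB3→ 3^(3 + 1) —bump→ 4^(4 + 1) = 1024 —(−1)→ 1023
1023 —HB4→ 3·4^4 + 3·4^3 + 3·4^2 + 3·4 + 3 —bump→ 3·5^5 + 3·5^3 + 3·5^2 + 3·5 + 3 = 9843 —(−1)→ 9842
9842 —HB5→ 3·5^5 + 3·5^3 + 3·5^2 + 3·5 + 2 —bump→ 3·6^6 + 3·6^3 + 3·6^2 + 3·6 + 2 = 140744 —(−1)→ 140743
140743 —HB6→ 3·6^6 + 3·6^3 + 3·6^2 + 3·6 + 1 —bump→ 3·7^7 + 3·7^3 + 3·7^2 + 3·7 + 1 = 2471827 —(−1)→ 2471826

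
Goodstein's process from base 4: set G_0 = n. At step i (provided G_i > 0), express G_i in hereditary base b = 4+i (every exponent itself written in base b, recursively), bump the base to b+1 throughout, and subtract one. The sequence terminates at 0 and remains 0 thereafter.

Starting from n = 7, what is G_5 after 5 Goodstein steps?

6

G_0 = 7. HB_4(7) = 4 + 3. Bump = 8. G_1 = 7.
G_1 = 7. HB_5(7) = 5 + 2. Bump = 8. G_2 = 7.
G_2 = 7. HB_6(7) = 6 + 1. Bump = 8. G_3 = 7.
G_3 = 7. HB_7(7) = 7. Bump = 8. G_4 = 7.
G_4 = 7. HB_8(7) = 7. Bump = 7. G_5 = 6.
G_5 = 6. HB_9(6) = 6. Bump = 6. G_6 = 5.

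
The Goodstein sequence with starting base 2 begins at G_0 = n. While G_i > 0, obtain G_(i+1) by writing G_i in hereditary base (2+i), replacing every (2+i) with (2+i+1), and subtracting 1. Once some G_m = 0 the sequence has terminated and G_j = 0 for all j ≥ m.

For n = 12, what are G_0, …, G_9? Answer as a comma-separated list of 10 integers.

G_0=12  [base 2] 2^(2 + 1) + 2^2  →[2↦3]→  3^(3 + 1) + 3^3 = 108  −1 ⇒ G_1=107
G_1=107  [base 3] 3^(3 + 1) + 2·3^2 + 2·3 + 2  →[3↦4]→  4^(4 + 1) + 2·4^2 + 2·4 + 2 = 1066  −1 ⇒ G_2=1065
G_2=1065  [base 4] 4^(4 + 1) + 2·4^2 + 2·4 + 1  →[4↦5]→  5^(5 + 1) + 2·5^2 + 2·5 + 1 = 15686  −1 ⇒ G_3=15685
G_3=15685  [base 5] 5^(5 + 1) + 2·5^2 + 2·5  →[5↦6]→  6^(6 + 1) + 2·6^2 + 2·6 = 280020  −1 ⇒ G_4=280019
G_4=280019  [base 6] 6^(6 + 1) + 2·6^2 + 6 + 5  →[6↦7]→  7^(7 + 1) + 2·7^2 + 7 + 5 = 5764911  −1 ⇒ G_5=5764910
G_5=5764910  [base 7] 7^(7 + 1) + 2·7^2 + 7 + 4  →[7↦8]→  8^(8 + 1) + 2·8^2 + 8 + 4 = 134217868  −1 ⇒ G_6=134217867
G_6=134217867  [base 8] 8^(8 + 1) + 2·8^2 + 8 + 3  →[8↦9]→  9^(9 + 1) + 2·9^2 + 9 + 3 = 3486784575  −1 ⇒ G_7=3486784574
G_7=3486784574  [base 9] 9^(9 + 1) + 2·9^2 + 9 + 2  →[9↦10]→  10^(10 + 1) + 2·10^2 + 10 + 2 = 100000000212  −1 ⇒ G_8=100000000211
G_8=100000000211  [base 10] 10^(10 + 1) + 2·10^2 + 10 + 1  →[10↦11]→  11^(11 + 1) + 2·11^2 + 11 + 1 = 3138428376975  −1 ⇒ G_9=3138428376974

12, 107, 1065, 15685, 280019, 5764910, 134217867, 3486784574, 100000000211, 3138428376974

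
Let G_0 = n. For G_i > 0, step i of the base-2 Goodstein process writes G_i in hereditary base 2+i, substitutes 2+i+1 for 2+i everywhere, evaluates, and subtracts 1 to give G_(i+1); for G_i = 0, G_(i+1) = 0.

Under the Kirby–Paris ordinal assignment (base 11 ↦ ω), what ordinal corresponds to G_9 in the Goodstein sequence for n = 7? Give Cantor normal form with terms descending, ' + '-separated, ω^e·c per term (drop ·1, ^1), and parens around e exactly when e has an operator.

ω^7·7 + ω^6·7 + ω^5·7 + ω^4·7 + ω^3·7 + ω^2·7 + ω·7 + 4

G_0 = 7. HB_2(7) = 2^2 + 2 + 1. Bump = 31. G_1 = 30.
G_1 = 30. HB_3(30) = 3^3 + 3. Bump = 260. G_2 = 259.
G_2 = 259. HB_4(259) = 4^4 + 3. Bump = 3128. G_3 = 3127.
G_3 = 3127. HB_5(3127) = 5^5 + 2. Bump = 46658. G_4 = 46657.
G_4 = 46657. HB_6(46657) = 6^6 + 1. Bump = 823544. G_5 = 823543.
G_5 = 823543. HB_7(823543) = 7^7. Bump = 16777216. G_6 = 16777215.
G_6 = 16777215. HB_8(16777215) = 7·8^7 + 7·8^6 + 7·8^5 + 7·8^4 + 7·8^3 + 7·8^2 + 7·8 + 7. Bump = 37665880. G_7 = 37665879.
G_7 = 37665879. HB_9(37665879) = 7·9^7 + 7·9^6 + 7·9^5 + 7·9^4 + 7·9^3 + 7·9^2 + 7·9 + 6. Bump = 77777776. G_8 = 77777775.
G_8 = 77777775. HB_10(77777775) = 7·10^7 + 7·10^6 + 7·10^5 + 7·10^4 + 7·10^3 + 7·10^2 + 7·10 + 5. Bump = 150051214. G_9 = 150051213.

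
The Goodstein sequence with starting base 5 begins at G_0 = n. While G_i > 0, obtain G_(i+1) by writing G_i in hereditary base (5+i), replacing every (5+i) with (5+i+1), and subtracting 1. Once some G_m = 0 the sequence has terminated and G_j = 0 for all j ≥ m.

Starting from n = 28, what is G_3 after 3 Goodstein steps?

64

[0] 28 ≡ 5^2 + 3 (base 5). Lift 6: 39. −1: 38.
[1] 38 ≡ 6^2 + 2 (base 6). Lift 7: 51. −1: 50.
[2] 50 ≡ 7^2 + 1 (base 7). Lift 8: 65. −1: 64.
[3] 64 ≡ 8^2 (base 8). Lift 9: 81. −1: 80.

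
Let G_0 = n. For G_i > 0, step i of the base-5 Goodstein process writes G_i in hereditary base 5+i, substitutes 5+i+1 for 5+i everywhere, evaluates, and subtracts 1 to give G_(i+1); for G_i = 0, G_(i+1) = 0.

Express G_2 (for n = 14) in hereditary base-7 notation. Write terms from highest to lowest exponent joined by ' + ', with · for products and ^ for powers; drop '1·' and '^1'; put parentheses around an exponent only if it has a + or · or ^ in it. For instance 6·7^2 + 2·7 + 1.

G_0=14  [base 5] 2·5 + 4  →[5↦6]→  2·6 + 4 = 16  −1 ⇒ G_1=15
G_1=15  [base 6] 2·6 + 3  →[6↦7]→  2·7 + 3 = 17  −1 ⇒ G_2=16
G_2=16  [base 7] 2·7 + 2  →[7↦8]→  2·8 + 2 = 18  −1 ⇒ G_3=17

2·7 + 2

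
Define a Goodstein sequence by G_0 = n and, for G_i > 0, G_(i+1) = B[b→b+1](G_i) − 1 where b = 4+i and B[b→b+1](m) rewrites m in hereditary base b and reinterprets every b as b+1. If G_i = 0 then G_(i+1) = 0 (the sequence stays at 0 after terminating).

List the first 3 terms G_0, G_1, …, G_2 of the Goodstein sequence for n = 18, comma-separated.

18, 26, 36

base 4: 18 = 4^2 + 2; at 5: 5^2 + 2 = 27; next = 26
base 5: 26 = 5^2 + 1; at 6: 6^2 + 1 = 37; next = 36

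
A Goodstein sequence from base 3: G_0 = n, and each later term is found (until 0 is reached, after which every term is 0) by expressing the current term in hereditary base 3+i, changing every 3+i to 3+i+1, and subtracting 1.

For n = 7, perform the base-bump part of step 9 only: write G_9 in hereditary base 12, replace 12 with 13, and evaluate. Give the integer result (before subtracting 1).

step 0: 7 = 2·3 + 1; sub 4 for 3: 2·4 + 1; = 9; G_1 = 9−1 = 8
step 1: 8 = 2·4; sub 5 for 4: 2·5; = 10; G_2 = 10−1 = 9
step 2: 9 = 5 + 4; sub 6 for 5: 6 + 4; = 10; G_3 = 10−1 = 9
step 3: 9 = 6 + 3; sub 7 for 6: 7 + 3; = 10; G_4 = 10−1 = 9
step 4: 9 = 7 + 2; sub 8 for 7: 8 + 2; = 10; G_5 = 10−1 = 9
step 5: 9 = 8 + 1; sub 9 for 8: 9 + 1; = 10; G_6 = 10−1 = 9
step 6: 9 = 9; sub 10 for 9: 10; = 10; G_7 = 10−1 = 9
step 7: 9 = 9; sub 11 for 10: 9; = 9; G_8 = 9−1 = 8
step 8: 8 = 8; sub 12 for 11: 8; = 8; G_9 = 8−1 = 7

7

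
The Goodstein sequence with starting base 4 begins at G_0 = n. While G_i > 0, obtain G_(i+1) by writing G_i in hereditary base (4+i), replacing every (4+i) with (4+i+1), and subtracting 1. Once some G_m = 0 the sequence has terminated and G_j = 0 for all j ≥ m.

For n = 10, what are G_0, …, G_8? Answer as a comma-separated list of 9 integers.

(0) 10|_4 = 2·4 + 2 ↦ 2·5 + 2|_5 = 12 ⇒ 11
(1) 11|_5 = 2·5 + 1 ↦ 2·6 + 1|_6 = 13 ⇒ 12
(2) 12|_6 = 2·6 ↦ 2·7|_7 = 14 ⇒ 13
(3) 13|_7 = 7 + 6 ↦ 8 + 6|_8 = 14 ⇒ 13
(4) 13|_8 = 8 + 5 ↦ 9 + 5|_9 = 14 ⇒ 13
(5) 13|_9 = 9 + 4 ↦ 10 + 4|_10 = 14 ⇒ 13
(6) 13|_10 = 10 + 3 ↦ 11 + 3|_11 = 14 ⇒ 13
(7) 13|_11 = 11 + 2 ↦ 12 + 2|_12 = 14 ⇒ 13

10, 11, 12, 13, 13, 13, 13, 13, 13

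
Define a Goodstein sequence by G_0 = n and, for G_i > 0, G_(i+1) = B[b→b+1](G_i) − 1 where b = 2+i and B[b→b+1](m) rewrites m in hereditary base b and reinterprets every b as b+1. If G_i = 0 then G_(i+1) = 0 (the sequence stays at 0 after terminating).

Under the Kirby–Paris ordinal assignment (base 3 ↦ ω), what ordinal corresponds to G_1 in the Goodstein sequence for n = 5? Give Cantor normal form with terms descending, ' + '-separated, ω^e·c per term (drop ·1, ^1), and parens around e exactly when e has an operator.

[0] 5 ≡ 2^2 + 1 (base 2). Lift 3: 28. −1: 27.
[1] 27 ≡ 3^3 (base 3). Lift 4: 256. −1: 255.

ω^ω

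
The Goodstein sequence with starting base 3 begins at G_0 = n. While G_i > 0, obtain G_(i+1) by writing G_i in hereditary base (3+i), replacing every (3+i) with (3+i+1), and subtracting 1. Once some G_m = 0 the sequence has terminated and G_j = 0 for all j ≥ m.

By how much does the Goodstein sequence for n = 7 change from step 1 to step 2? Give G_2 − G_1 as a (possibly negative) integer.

1

G_0 = 7. HB_3(7) = 2·3 + 1. Bump = 9. G_1 = 8.
G_1 = 8. HB_4(8) = 2·4. Bump = 10. G_2 = 9.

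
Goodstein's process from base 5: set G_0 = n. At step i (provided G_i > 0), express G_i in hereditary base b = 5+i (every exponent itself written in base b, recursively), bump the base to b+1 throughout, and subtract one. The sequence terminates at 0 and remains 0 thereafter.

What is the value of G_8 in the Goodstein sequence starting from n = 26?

78

base 5: 26 = 5^2 + 1; at 6: 6^2 + 1 = 37; next = 36
base 6: 36 = 6^2; at 7: 7^2 = 49; next = 48
base 7: 48 = 6·7 + 6; at 8: 6·8 + 6 = 54; next = 53
base 8: 53 = 6·8 + 5; at 9: 6·9 + 5 = 59; next = 58
base 9: 58 = 6·9 + 4; at 10: 6·10 + 4 = 64; next = 63
base 10: 63 = 6·10 + 3; at 11: 6·11 + 3 = 69; next = 68
base 11: 68 = 6·11 + 2; at 12: 6·12 + 2 = 74; next = 73
base 12: 73 = 6·12 + 1; at 13: 6·13 + 1 = 79; next = 78
base 13: 78 = 6·13; at 14: 6·14 = 84; next = 83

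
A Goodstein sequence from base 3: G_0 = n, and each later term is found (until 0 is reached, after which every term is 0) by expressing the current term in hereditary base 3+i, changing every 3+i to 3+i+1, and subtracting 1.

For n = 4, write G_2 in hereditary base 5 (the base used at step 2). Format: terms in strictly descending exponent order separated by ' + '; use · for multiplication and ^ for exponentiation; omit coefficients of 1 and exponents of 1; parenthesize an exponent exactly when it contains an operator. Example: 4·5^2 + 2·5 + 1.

base 3: 4 = 3 + 1; at 4: 4 + 1 = 5; next = 4
base 4: 4 = 4; at 5: 5 = 5; next = 4
base 5: 4 = 4; at 6: 4 = 4; next = 3

4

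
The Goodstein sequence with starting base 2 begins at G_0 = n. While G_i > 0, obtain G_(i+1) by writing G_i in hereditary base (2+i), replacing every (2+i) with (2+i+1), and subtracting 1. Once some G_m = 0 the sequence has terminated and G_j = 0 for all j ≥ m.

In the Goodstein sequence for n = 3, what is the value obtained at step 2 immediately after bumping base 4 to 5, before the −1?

i=0: 3 = 2 + 1 (b=2); 2→3: 3 + 1 = 4; 4−1 = 3
i=1: 3 = 3 (b=3); 3→4: 4 = 4; 4−1 = 3
i=2: 3 = 3 (b=4); 4→5: 3 = 3; 3−1 = 2

3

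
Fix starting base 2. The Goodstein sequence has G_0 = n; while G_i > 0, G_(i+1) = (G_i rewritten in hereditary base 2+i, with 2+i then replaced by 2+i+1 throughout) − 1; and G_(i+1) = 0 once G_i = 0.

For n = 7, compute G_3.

base 2: 7 = 2^2 + 2 + 1; at 3: 3^3 + 3 + 1 = 31; next = 30
base 3: 30 = 3^3 + 3; at 4: 4^4 + 4 = 260; next = 259
base 4: 259 = 4^4 + 3; at 5: 5^5 + 3 = 3128; next = 3127
base 5: 3127 = 5^5 + 2; at 6: 6^6 + 2 = 46658; next = 46657

3127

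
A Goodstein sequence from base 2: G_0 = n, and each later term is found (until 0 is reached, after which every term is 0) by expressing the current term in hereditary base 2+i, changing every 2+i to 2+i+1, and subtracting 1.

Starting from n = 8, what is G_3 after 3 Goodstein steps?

6310

G_0=8  [base 2] 2^(2 + 1)  →[2↦3]→  3^(3 + 1) = 81  −1 ⇒ G_1=80
G_1=80  [base 3] 2·3^3 + 2·3^2 + 2·3 + 2  →[3↦4]→  2·4^4 + 2·4^2 + 2·4 + 2 = 554  −1 ⇒ G_2=553
G_2=553  [base 4] 2·4^4 + 2·4^2 + 2·4 + 1  →[4↦5]→  2·5^5 + 2·5^2 + 2·5 + 1 = 6311  −1 ⇒ G_3=6310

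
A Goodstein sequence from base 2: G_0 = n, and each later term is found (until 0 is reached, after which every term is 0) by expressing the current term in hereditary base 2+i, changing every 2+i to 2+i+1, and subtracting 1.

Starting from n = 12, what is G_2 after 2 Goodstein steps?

1065

step 0: 12 = 2^(2 + 1) + 2^2; sub 3 for 2: 3^(3 + 1) + 3^3; = 108; G_1 = 108−1 = 107
step 1: 107 = 3^(3 + 1) + 2·3^2 + 2·3 + 2; sub 4 for 3: 4^(4 + 1) + 2·4^2 + 2·4 + 2; = 1066; G_2 = 1066−1 = 1065
step 2: 1065 = 4^(4 + 1) + 2·4^2 + 2·4 + 1; sub 5 for 4: 5^(5 + 1) + 2·5^2 + 2·5 + 1; = 15686; G_3 = 15686−1 = 15685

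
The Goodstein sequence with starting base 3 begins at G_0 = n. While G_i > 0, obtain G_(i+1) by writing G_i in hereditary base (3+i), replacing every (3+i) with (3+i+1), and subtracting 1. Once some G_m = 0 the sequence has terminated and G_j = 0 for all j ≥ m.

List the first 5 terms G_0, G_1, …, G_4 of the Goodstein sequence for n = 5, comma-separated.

G_0=5  [base 3] 3 + 2  →[3↦4]→  4 + 2 = 6  −1 ⇒ G_1=5
G_1=5  [base 4] 4 + 1  →[4↦5]→  5 + 1 = 6  −1 ⇒ G_2=5
G_2=5  [base 5] 5  →[5↦6]→  6 = 6  −1 ⇒ G_3=5
G_3=5  [base 6] 5  →[6↦7]→  5 = 5  −1 ⇒ G_4=4

5, 5, 5, 5, 4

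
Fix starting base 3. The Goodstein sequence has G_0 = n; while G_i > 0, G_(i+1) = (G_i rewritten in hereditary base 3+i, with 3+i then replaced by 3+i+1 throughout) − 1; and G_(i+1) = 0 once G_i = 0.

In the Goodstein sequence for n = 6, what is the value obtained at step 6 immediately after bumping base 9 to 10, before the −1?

[0] 6 ≡ 2·3 (base 3). Lift 4: 8. −1: 7.
[1] 7 ≡ 4 + 3 (base 4). Lift 5: 8. −1: 7.
[2] 7 ≡ 5 + 2 (base 5). Lift 6: 8. −1: 7.
[3] 7 ≡ 6 + 1 (base 6). Lift 7: 8. −1: 7.
[4] 7 ≡ 7 (base 7). Lift 8: 8. −1: 7.
[5] 7 ≡ 7 (base 8). Lift 9: 7. −1: 6.

6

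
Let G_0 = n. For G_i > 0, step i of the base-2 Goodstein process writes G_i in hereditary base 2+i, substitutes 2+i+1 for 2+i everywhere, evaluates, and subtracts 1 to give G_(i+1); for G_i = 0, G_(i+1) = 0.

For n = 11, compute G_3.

G_0 = 11. HB_2(11) = 2^(2 + 1) + 2 + 1. Bump = 85. G_1 = 84.
G_1 = 84. HB_3(84) = 3^(3 + 1) + 3. Bump = 1028. G_2 = 1027.
G_2 = 1027. HB_4(1027) = 4^(4 + 1) + 3. Bump = 15628. G_3 = 15627.
G_3 = 15627. HB_5(15627) = 5^(5 + 1) + 2. Bump = 279938. G_4 = 279937.

15627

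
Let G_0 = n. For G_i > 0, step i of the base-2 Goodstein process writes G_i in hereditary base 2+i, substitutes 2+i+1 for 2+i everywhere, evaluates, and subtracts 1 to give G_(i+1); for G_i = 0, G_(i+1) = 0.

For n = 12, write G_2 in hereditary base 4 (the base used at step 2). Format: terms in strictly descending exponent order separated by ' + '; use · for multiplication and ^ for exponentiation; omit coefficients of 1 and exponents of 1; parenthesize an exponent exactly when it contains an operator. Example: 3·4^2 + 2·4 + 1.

step 0: 12 = 2^(2 + 1) + 2^2; sub 3 for 2: 3^(3 + 1) + 3^3; = 108; G_1 = 108−1 = 107
step 1: 107 = 3^(3 + 1) + 2·3^2 + 2·3 + 2; sub 4 for 3: 4^(4 + 1) + 2·4^2 + 2·4 + 2; = 1066; G_2 = 1066−1 = 1065
step 2: 1065 = 4^(4 + 1) + 2·4^2 + 2·4 + 1; sub 5 for 4: 5^(5 + 1) + 2·5^2 + 2·5 + 1; = 15686; G_3 = 15686−1 = 15685

4^(4 + 1) + 2·4^2 + 2·4 + 1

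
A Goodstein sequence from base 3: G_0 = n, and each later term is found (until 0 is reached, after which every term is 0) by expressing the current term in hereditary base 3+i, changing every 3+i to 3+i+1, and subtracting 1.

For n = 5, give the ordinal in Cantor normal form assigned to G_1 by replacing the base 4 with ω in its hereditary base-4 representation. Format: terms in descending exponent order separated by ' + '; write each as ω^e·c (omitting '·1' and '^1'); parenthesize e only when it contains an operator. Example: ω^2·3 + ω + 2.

G_0 = 5. HB_3(5) = 3 + 2. Bump = 6. G_1 = 5.
G_1 = 5. HB_4(5) = 4 + 1. Bump = 6. G_2 = 5.

ω + 1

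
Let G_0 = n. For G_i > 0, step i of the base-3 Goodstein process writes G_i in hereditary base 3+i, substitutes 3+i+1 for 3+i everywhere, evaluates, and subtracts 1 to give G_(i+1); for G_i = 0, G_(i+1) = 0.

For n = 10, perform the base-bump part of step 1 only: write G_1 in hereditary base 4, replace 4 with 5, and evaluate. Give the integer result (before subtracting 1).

25

step 0: 10 = 3^2 + 1; sub 4 for 3: 4^2 + 1; = 17; G_1 = 17−1 = 16
step 1: 16 = 4^2; sub 5 for 4: 5^2; = 25; G_2 = 25−1 = 24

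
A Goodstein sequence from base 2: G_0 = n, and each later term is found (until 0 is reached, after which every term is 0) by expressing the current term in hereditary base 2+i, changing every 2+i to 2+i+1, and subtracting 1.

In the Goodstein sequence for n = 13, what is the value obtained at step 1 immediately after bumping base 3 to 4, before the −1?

[0] 13 ≡ 2^(2 + 1) + 2^2 + 1 (base 2). Lift 3: 109. −1: 108.
[1] 108 ≡ 3^(3 + 1) + 3^3 (base 3). Lift 4: 1280. −1: 1279.

1280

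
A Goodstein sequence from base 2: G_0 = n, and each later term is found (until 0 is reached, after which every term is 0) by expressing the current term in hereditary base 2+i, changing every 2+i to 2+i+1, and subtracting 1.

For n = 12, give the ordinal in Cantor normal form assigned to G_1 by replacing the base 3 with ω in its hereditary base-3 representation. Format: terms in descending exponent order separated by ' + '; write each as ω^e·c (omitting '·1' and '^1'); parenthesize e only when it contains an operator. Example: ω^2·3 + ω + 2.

ω^(ω + 1) + ω^2·2 + ω·2 + 2

base 2: 12 = 2^(2 + 1) + 2^2; at 3: 3^(3 + 1) + 3^3 = 108; next = 107
base 3: 107 = 3^(3 + 1) + 2·3^2 + 2·3 + 2; at 4: 4^(4 + 1) + 2·4^2 + 2·4 + 2 = 1066; next = 1065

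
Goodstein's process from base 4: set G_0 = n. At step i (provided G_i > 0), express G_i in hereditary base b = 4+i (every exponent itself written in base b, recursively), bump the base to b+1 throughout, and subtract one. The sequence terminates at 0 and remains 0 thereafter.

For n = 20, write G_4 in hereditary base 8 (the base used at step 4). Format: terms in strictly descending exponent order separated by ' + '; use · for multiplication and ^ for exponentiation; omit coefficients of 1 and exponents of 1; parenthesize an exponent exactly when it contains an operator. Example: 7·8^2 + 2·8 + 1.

8^2 + 1

(0) 20|_4 = 4^2 + 4 ↦ 5^2 + 5|_5 = 30 ⇒ 29
(1) 29|_5 = 5^2 + 4 ↦ 6^2 + 4|_6 = 40 ⇒ 39
(2) 39|_6 = 6^2 + 3 ↦ 7^2 + 3|_7 = 52 ⇒ 51
(3) 51|_7 = 7^2 + 2 ↦ 8^2 + 2|_8 = 66 ⇒ 65
(4) 65|_8 = 8^2 + 1 ↦ 9^2 + 1|_9 = 82 ⇒ 81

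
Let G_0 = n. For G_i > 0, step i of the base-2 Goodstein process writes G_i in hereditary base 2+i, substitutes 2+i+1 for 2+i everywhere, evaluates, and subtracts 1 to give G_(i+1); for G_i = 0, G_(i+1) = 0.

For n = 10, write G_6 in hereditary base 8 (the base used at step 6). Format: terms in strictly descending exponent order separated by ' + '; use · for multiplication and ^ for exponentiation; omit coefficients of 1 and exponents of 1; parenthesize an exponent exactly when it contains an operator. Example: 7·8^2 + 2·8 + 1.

5·8^8 + 5·8^5 + 5·8^4 + 5·8^3 + 5·8^2 + 5·8 + 3

G_0 = 10. HB_2(10) = 2^(2 + 1) + 2. Bump = 84. G_1 = 83.
G_1 = 83. HB_3(83) = 3^(3 + 1) + 2. Bump = 1026. G_2 = 1025.
G_2 = 1025. HB_4(1025) = 4^(4 + 1) + 1. Bump = 15626. G_3 = 15625.
G_3 = 15625. HB_5(15625) = 5^(5 + 1). Bump = 279936. G_4 = 279935.
G_4 = 279935. HB_6(279935) = 5·6^6 + 5·6^5 + 5·6^4 + 5·6^3 + 5·6^2 + 5·6 + 5. Bump = 4215755. G_5 = 4215754.
G_5 = 4215754. HB_7(4215754) = 5·7^7 + 5·7^5 + 5·7^4 + 5·7^3 + 5·7^2 + 5·7 + 4. Bump = 84073324. G_6 = 84073323.
G_6 = 84073323. HB_8(84073323) = 5·8^8 + 5·8^5 + 5·8^4 + 5·8^3 + 5·8^2 + 5·8 + 3. Bump = 1937434593. G_7 = 1937434592.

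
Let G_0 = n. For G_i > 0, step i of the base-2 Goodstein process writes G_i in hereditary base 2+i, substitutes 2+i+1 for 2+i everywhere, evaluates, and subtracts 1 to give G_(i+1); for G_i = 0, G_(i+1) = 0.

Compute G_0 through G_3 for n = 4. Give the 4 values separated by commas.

4 —HB2→ 2^2 —bump→ 3^3 = 27 —(−1)→ 26
26 —HB3→ 2·3^2 + 2·3 + 2 —bump→ 2·4^2 + 2·4 + 2 = 42 —(−1)→ 41
41 —HB4→ 2·4^2 + 2·4 + 1 —bump→ 2·5^2 + 2·5 + 1 = 61 —(−1)→ 60

4, 26, 41, 60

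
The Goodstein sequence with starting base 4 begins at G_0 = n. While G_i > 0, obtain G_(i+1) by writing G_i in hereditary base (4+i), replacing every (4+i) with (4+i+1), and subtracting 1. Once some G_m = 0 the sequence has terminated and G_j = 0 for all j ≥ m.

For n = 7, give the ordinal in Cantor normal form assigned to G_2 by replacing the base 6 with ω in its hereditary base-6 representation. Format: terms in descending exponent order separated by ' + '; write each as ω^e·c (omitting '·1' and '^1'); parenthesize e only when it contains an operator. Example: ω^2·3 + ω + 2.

ω + 1

7 —HB4→ 4 + 3 —bump→ 5 + 3 = 8 —(−1)→ 7
7 —HB5→ 5 + 2 —bump→ 6 + 2 = 8 —(−1)→ 7
7 —HB6→ 6 + 1 —bump→ 7 + 1 = 8 —(−1)→ 7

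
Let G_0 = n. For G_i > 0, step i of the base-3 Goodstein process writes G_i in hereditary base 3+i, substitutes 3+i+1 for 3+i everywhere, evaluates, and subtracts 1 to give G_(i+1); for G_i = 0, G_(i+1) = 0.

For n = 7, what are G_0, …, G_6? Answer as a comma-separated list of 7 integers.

(0) 7|_3 = 2·3 + 1 ↦ 2·4 + 1|_4 = 9 ⇒ 8
(1) 8|_4 = 2·4 ↦ 2·5|_5 = 10 ⇒ 9
(2) 9|_5 = 5 + 4 ↦ 6 + 4|_6 = 10 ⇒ 9
(3) 9|_6 = 6 + 3 ↦ 7 + 3|_7 = 10 ⇒ 9
(4) 9|_7 = 7 + 2 ↦ 8 + 2|_8 = 10 ⇒ 9
(5) 9|_8 = 8 + 1 ↦ 9 + 1|_9 = 10 ⇒ 9

7, 8, 9, 9, 9, 9, 9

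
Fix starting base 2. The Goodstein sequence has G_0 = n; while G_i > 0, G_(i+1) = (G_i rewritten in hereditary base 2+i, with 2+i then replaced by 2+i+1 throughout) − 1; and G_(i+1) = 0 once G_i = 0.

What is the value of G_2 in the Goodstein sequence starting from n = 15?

1283

G_0 = 15. HB_2(15) = 2^(2 + 1) + 2^2 + 2 + 1. Bump = 112. G_1 = 111.
G_1 = 111. HB_3(111) = 3^(3 + 1) + 3^3 + 3. Bump = 1284. G_2 = 1283.
G_2 = 1283. HB_4(1283) = 4^(4 + 1) + 4^4 + 3. Bump = 18753. G_3 = 18752.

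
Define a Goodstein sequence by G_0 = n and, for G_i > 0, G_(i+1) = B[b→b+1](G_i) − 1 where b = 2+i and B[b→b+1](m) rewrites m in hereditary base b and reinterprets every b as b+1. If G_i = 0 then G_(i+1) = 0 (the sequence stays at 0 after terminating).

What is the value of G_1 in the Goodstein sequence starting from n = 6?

step 0: 6 = 2^2 + 2; sub 3 for 2: 3^3 + 3; = 30; G_1 = 30−1 = 29
step 1: 29 = 3^3 + 2; sub 4 for 3: 4^4 + 2; = 258; G_2 = 258−1 = 257

29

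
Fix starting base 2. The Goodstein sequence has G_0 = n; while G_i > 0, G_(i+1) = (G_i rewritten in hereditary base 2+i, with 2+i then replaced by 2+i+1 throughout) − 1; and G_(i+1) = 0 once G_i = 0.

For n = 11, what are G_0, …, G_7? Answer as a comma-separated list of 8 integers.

G_0 = 11. HB_2(11) = 2^(2 + 1) + 2 + 1. Bump = 85. G_1 = 84.
G_1 = 84. HB_3(84) = 3^(3 + 1) + 3. Bump = 1028. G_2 = 1027.
G_2 = 1027. HB_4(1027) = 4^(4 + 1) + 3. Bump = 15628. G_3 = 15627.
G_3 = 15627. HB_5(15627) = 5^(5 + 1) + 2. Bump = 279938. G_4 = 279937.
G_4 = 279937. HB_6(279937) = 6^(6 + 1) + 1. Bump = 5764802. G_5 = 5764801.
G_5 = 5764801. HB_7(5764801) = 7^(7 + 1). Bump = 134217728. G_6 = 134217727.
G_6 = 134217727. HB_8(134217727) = 7·8^8 + 7·8^7 + 7·8^6 + 7·8^5 + 7·8^4 + 7·8^3 + 7·8^2 + 7·8 + 7. Bump = 2749609303. G_7 = 2749609302.

11, 84, 1027, 15627, 279937, 5764801, 134217727, 2749609302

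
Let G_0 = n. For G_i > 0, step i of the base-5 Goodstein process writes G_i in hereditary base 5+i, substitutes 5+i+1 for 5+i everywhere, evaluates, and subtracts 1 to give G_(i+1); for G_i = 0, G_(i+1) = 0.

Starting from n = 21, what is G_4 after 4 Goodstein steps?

31

21 —HB5→ 4·5 + 1 —bump→ 4·6 + 1 = 25 —(−1)→ 24
24 —HB6→ 4·6 —bump→ 4·7 = 28 —(−1)→ 27
27 —HB7→ 3·7 + 6 —bump→ 3·8 + 6 = 30 —(−1)→ 29
29 —HB8→ 3·8 + 5 —bump→ 3·9 + 5 = 32 —(−1)→ 31
31 —HB9→ 3·9 + 4 —bump→ 3·10 + 4 = 34 —(−1)→ 33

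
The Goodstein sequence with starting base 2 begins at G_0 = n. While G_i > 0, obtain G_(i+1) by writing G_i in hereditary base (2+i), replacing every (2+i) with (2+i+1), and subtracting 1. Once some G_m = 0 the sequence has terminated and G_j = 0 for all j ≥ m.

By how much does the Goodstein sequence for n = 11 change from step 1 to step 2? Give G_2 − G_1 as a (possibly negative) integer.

943

G_0 = 11. HB_2(11) = 2^(2 + 1) + 2 + 1. Bump = 85. G_1 = 84.
G_1 = 84. HB_3(84) = 3^(3 + 1) + 3. Bump = 1028. G_2 = 1027.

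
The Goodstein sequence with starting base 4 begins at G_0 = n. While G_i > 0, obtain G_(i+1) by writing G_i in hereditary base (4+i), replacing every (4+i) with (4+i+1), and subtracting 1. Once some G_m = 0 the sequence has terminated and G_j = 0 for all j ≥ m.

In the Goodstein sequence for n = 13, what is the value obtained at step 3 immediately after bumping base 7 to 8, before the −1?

step 0: 13 = 3·4 + 1; sub 5 for 4: 3·5 + 1; = 16; G_1 = 16−1 = 15
step 1: 15 = 3·5; sub 6 for 5: 3·6; = 18; G_2 = 18−1 = 17
step 2: 17 = 2·6 + 5; sub 7 for 6: 2·7 + 5; = 19; G_3 = 19−1 = 18
step 3: 18 = 2·7 + 4; sub 8 for 7: 2·8 + 4; = 20; G_4 = 20−1 = 19

20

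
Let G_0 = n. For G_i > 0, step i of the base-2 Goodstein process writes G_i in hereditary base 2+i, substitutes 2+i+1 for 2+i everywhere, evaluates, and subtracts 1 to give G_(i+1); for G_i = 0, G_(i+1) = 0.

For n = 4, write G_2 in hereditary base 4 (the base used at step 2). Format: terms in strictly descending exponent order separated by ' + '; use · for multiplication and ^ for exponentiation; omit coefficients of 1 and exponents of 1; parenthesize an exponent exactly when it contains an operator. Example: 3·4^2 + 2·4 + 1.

2·4^2 + 2·4 + 1

[0] 4 ≡ 2^2 (base 2). Lift 3: 27. −1: 26.
[1] 26 ≡ 2·3^2 + 2·3 + 2 (base 3). Lift 4: 42. −1: 41.
[2] 41 ≡ 2·4^2 + 2·4 + 1 (base 4). Lift 5: 61. −1: 60.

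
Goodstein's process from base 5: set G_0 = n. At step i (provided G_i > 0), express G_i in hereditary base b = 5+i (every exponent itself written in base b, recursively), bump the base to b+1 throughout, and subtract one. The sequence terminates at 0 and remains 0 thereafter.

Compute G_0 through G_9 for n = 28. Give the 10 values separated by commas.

[0] 28 ≡ 5^2 + 3 (base 5). Lift 6: 39. −1: 38.
[1] 38 ≡ 6^2 + 2 (base 6). Lift 7: 51. −1: 50.
[2] 50 ≡ 7^2 + 1 (base 7). Lift 8: 65. −1: 64.
[3] 64 ≡ 8^2 (base 8). Lift 9: 81. −1: 80.
[4] 80 ≡ 8·9 + 8 (base 9). Lift 10: 88. −1: 87.
[5] 87 ≡ 8·10 + 7 (base 10). Lift 11: 95. −1: 94.
[6] 94 ≡ 8·11 + 6 (base 11). Lift 12: 102. −1: 101.
[7] 101 ≡ 8·12 + 5 (base 12). Lift 13: 109. −1: 108.
[8] 108 ≡ 8·13 + 4 (base 13). Lift 14: 116. −1: 115.

28, 38, 50, 64, 80, 87, 94, 101, 108, 115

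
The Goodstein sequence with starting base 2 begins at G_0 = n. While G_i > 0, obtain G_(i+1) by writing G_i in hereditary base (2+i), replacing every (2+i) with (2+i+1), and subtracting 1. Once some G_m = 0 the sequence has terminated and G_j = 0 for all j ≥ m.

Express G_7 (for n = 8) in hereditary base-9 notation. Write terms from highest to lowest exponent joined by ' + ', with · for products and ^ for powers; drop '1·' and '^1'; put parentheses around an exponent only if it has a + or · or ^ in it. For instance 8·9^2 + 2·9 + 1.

2·9^9 + 2·9^2 + 9 + 2

(0) 8|_2 = 2^(2 + 1) ↦ 3^(3 + 1)|_3 = 81 ⇒ 80
(1) 80|_3 = 2·3^3 + 2·3^2 + 2·3 + 2 ↦ 2·4^4 + 2·4^2 + 2·4 + 2|_4 = 554 ⇒ 553
(2) 553|_4 = 2·4^4 + 2·4^2 + 2·4 + 1 ↦ 2·5^5 + 2·5^2 + 2·5 + 1|_5 = 6311 ⇒ 6310
(3) 6310|_5 = 2·5^5 + 2·5^2 + 2·5 ↦ 2·6^6 + 2·6^2 + 2·6|_6 = 93396 ⇒ 93395
(4) 93395|_6 = 2·6^6 + 2·6^2 + 6 + 5 ↦ 2·7^7 + 2·7^2 + 7 + 5|_7 = 1647196 ⇒ 1647195
(5) 1647195|_7 = 2·7^7 + 2·7^2 + 7 + 4 ↦ 2·8^8 + 2·8^2 + 8 + 4|_8 = 33554572 ⇒ 33554571
(6) 33554571|_8 = 2·8^8 + 2·8^2 + 8 + 3 ↦ 2·9^9 + 2·9^2 + 9 + 3|_9 = 774841152 ⇒ 774841151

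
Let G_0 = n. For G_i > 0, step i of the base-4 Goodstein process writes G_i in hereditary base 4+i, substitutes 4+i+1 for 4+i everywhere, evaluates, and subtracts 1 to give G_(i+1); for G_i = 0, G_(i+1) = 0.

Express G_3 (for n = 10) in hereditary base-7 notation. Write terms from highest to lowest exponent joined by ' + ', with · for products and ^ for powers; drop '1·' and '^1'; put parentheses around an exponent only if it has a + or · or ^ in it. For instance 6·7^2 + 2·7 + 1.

i=0: 10 = 2·4 + 2 (b=4); 4→5: 2·5 + 2 = 12; 12−1 = 11
i=1: 11 = 2·5 + 1 (b=5); 5→6: 2·6 + 1 = 13; 13−1 = 12
i=2: 12 = 2·6 (b=6); 6→7: 2·7 = 14; 14−1 = 13
i=3: 13 = 7 + 6 (b=7); 7→8: 8 + 6 = 14; 14−1 = 13

7 + 6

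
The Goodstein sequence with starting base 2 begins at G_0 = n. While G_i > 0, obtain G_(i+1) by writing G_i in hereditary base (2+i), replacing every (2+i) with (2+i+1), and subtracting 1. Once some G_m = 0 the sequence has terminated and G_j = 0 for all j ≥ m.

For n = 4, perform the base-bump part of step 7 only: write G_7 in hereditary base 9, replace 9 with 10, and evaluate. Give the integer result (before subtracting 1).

212

G_0=4  [base 2] 2^2  →[2↦3]→  3^3 = 27  −1 ⇒ G_1=26
G_1=26  [base 3] 2·3^2 + 2·3 + 2  →[3↦4]→  2·4^2 + 2·4 + 2 = 42  −1 ⇒ G_2=41
G_2=41  [base 4] 2·4^2 + 2·4 + 1  →[4↦5]→  2·5^2 + 2·5 + 1 = 61  −1 ⇒ G_3=60
G_3=60  [base 5] 2·5^2 + 2·5  →[5↦6]→  2·6^2 + 2·6 = 84  −1 ⇒ G_4=83
G_4=83  [base 6] 2·6^2 + 6 + 5  →[6↦7]→  2·7^2 + 7 + 5 = 110  −1 ⇒ G_5=109
G_5=109  [base 7] 2·7^2 + 7 + 4  →[7↦8]→  2·8^2 + 8 + 4 = 140  −1 ⇒ G_6=139
G_6=139  [base 8] 2·8^2 + 8 + 3  →[8↦9]→  2·9^2 + 9 + 3 = 174  −1 ⇒ G_7=173
G_7=173  [base 9] 2·9^2 + 9 + 2  →[9↦10]→  2·10^2 + 10 + 2 = 212  −1 ⇒ G_8=211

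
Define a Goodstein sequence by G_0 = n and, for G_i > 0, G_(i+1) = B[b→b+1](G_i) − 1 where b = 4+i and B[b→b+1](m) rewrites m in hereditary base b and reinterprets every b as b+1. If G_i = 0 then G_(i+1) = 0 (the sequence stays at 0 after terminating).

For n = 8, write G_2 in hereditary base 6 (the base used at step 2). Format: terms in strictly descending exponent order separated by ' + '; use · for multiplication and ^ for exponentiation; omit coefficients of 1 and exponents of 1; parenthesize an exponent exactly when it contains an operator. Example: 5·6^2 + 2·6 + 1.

6 + 3

[0] 8 ≡ 2·4 (base 4). Lift 5: 10. −1: 9.
[1] 9 ≡ 5 + 4 (base 5). Lift 6: 10. −1: 9.
[2] 9 ≡ 6 + 3 (base 6). Lift 7: 10. −1: 9.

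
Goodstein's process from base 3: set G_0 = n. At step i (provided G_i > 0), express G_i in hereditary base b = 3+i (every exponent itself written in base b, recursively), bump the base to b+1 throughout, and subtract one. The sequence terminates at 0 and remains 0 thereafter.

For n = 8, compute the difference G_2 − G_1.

1

8 —HB3→ 2·3 + 2 —bump→ 2·4 + 2 = 10 —(−1)→ 9
9 —HB4→ 2·4 + 1 —bump→ 2·5 + 1 = 11 —(−1)→ 10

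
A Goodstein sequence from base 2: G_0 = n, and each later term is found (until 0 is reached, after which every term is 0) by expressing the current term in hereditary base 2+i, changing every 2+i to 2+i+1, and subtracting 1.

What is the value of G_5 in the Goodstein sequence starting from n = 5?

1197

G_0=5  [base 2] 2^2 + 1  →[2↦3]→  3^3 + 1 = 28  −1 ⇒ G_1=27
G_1=27  [base 3] 3^3  →[3↦4]→  4^4 = 256  −1 ⇒ G_2=255
G_2=255  [base 4] 3·4^3 + 3·4^2 + 3·4 + 3  →[4↦5]→  3·5^3 + 3·5^2 + 3·5 + 3 = 468  −1 ⇒ G_3=467
G_3=467  [base 5] 3·5^3 + 3·5^2 + 3·5 + 2  →[5↦6]→  3·6^3 + 3·6^2 + 3·6 + 2 = 776  −1 ⇒ G_4=775
G_4=775  [base 6] 3·6^3 + 3·6^2 + 3·6 + 1  →[6↦7]→  3·7^3 + 3·7^2 + 3·7 + 1 = 1198  −1 ⇒ G_5=1197
G_5=1197  [base 7] 3·7^3 + 3·7^2 + 3·7  →[7↦8]→  3·8^3 + 3·8^2 + 3·8 = 1752  −1 ⇒ G_6=1751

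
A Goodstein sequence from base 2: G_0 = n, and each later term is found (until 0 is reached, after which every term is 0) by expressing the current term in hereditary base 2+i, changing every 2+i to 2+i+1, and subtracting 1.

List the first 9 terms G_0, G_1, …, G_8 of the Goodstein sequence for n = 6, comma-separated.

i=0: 6 = 2^2 + 2 (b=2); 2→3: 3^3 + 3 = 30; 30−1 = 29
i=1: 29 = 3^3 + 2 (b=3); 3→4: 4^4 + 2 = 258; 258−1 = 257
i=2: 257 = 4^4 + 1 (b=4); 4→5: 5^5 + 1 = 3126; 3126−1 = 3125
i=3: 3125 = 5^5 (b=5); 5→6: 6^6 = 46656; 46656−1 = 46655
i=4: 46655 = 5·6^5 + 5·6^4 + 5·6^3 + 5·6^2 + 5·6 + 5 (b=6); 6→7: 5·7^5 + 5·7^4 + 5·7^3 + 5·7^2 + 5·7 + 5 = 98040; 98040−1 = 98039
i=5: 98039 = 5·7^5 + 5·7^4 + 5·7^3 + 5·7^2 + 5·7 + 4 (b=7); 7→8: 5·8^5 + 5·8^4 + 5·8^3 + 5·8^2 + 5·8 + 4 = 187244; 187244−1 = 187243
i=6: 187243 = 5·8^5 + 5·8^4 + 5·8^3 + 5·8^2 + 5·8 + 3 (b=8); 8→9: 5·9^5 + 5·9^4 + 5·9^3 + 5·9^2 + 5·9 + 3 = 332148; 332148−1 = 332147
i=7: 332147 = 5·9^5 + 5·9^4 + 5·9^3 + 5·9^2 + 5·9 + 2 (b=9); 9→10: 5·10^5 + 5·10^4 + 5·10^3 + 5·10^2 + 5·10 + 2 = 555552; 555552−1 = 555551

6, 29, 257, 3125, 46655, 98039, 187243, 332147, 555551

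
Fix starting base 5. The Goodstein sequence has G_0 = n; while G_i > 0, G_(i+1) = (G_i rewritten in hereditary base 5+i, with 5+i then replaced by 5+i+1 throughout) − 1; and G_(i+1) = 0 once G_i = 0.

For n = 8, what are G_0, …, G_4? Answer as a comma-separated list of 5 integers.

8 —HB5→ 5 + 3 —bump→ 6 + 3 = 9 —(−1)→ 8
8 —HB6→ 6 + 2 —bump→ 7 + 2 = 9 —(−1)→ 8
8 —HB7→ 7 + 1 —bump→ 8 + 1 = 9 —(−1)→ 8
8 —HB8→ 8 —bump→ 9 = 9 —(−1)→ 8

8, 8, 8, 8, 8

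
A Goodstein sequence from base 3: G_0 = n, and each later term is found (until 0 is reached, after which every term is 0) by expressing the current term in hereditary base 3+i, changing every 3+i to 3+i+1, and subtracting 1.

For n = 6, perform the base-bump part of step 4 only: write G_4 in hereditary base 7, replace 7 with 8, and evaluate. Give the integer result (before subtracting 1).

8

i=0: 6 = 2·3 (b=3); 3→4: 2·4 = 8; 8−1 = 7
i=1: 7 = 4 + 3 (b=4); 4→5: 5 + 3 = 8; 8−1 = 7
i=2: 7 = 5 + 2 (b=5); 5→6: 6 + 2 = 8; 8−1 = 7
i=3: 7 = 6 + 1 (b=6); 6→7: 7 + 1 = 8; 8−1 = 7
i=4: 7 = 7 (b=7); 7→8: 8 = 8; 8−1 = 7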